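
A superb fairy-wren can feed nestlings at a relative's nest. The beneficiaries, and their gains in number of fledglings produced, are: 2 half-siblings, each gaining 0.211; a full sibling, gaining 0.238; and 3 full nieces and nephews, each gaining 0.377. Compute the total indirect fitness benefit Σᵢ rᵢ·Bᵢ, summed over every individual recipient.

r to a half-sibling = 0.25 (half-sibs share one parent — one path of length 2: r = (1/2)^2 = 1/4).
r to a full sibling = 0.5 (full sibs share both parents — two paths of length 2: r = 2·(1/2)^2 = 1/2).
r to a full niece or nephew = 1/4 (full aunt/uncle↔niece/nephew: two paths of length 3 through the shared grandparent pair: r = 2·(1/2)^3 = 1/4).
Summing one r·B term per recipient: 2·0.25·0.211 + 1·0.5·0.238 + 3·0.25·0.377 = 0.50725.

0.50725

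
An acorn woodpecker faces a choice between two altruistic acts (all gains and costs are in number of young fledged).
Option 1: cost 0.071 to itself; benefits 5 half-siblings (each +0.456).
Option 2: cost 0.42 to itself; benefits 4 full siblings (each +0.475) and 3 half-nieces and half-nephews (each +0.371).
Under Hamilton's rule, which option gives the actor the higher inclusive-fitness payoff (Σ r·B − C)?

Option 1: r to a half-sibling = 0.25.
Option 1: Σ r·B − C = (5·0.25·0.456) − 0.071 = 0.499.
Option 2: r to a full sibling = 0.5.
Option 2: r to a half-niece or half-nephew = 0.125.
Option 2: Σ r·B − C = (4·0.5·0.475 + 3·0.125·0.371) − 0.42 = 0.669125.
Option 2 has the higher net inclusive-fitness payoff.

Option 2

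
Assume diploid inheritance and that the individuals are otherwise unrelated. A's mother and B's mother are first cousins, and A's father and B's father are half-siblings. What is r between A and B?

0.09375

Independent pedigree routes through distinct common ancestors add.
A and B are related in two ways: second cousins through their mothers (r = 1/32) and half first cousins through their fathers (r = 1/16).
r = 1/32 + 1/16 = 3/32 = 0.09375.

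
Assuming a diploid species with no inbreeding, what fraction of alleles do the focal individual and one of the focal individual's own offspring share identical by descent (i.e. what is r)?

Each parent–offspring link contributes a factor of 1/2, and independent paths through distinct common ancestors add.
One parent–offspring link: r = (1/2)^1 = 1/2.

0.5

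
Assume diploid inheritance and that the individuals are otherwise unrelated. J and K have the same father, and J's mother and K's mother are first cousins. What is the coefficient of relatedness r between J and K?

0.28125

Wright's path rule: contributions from independent ancestry routes add.
J and K are related in two ways: half-sibs through their shared father (r = 1/4) and second cousins through their mothers (r = 1/32).
r = 1/4 + 1/32 = 0.28125.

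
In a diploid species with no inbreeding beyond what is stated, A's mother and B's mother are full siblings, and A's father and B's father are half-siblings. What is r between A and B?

0.1875

With two independent routes of shared ancestry, r is the sum of the two contributions.
A and B are related in two ways: first cousins through their mothers (r = 1/8) and half first cousins through their fathers (r = 1/16).
r = 1/8 + 1/16 = 0.1875.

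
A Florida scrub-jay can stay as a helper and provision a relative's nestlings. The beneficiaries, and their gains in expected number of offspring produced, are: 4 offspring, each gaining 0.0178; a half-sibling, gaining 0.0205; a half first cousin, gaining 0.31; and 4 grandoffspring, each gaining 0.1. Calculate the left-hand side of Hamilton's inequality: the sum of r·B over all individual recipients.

0.1601

r to an offspring = 1/2 (one parent–offspring link: r = (1/2)^1 = 1/2).
r to a half-sibling = 1/4 (half-sibs share one parent — one path of length 2: r = (1/2)^2 = 1/4).
r to a half first cousin = 1/16 (half first cousins share one grandparent — one path of length 4: r = (1/2)^4 = 1/16).
r to a grandoffspring = 0.25 (two parent–offspring links: r = (1/2)^2 = 1/4).
Summing one r·B term per recipient: 4·0.5·0.0178 + 1·0.25·0.0205 + 1·0.0625·0.31 + 4·0.25·0.1 = 0.1601.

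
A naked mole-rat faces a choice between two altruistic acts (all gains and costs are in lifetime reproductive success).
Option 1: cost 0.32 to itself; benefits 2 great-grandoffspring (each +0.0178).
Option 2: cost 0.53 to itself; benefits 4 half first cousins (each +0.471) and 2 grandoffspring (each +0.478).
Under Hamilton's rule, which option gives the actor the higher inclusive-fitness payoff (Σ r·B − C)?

Option 2

Option 1: r to a great-grandoffspring = 0.125.
Option 1: Σ r·B − C = (2·0.125·0.0178) − 0.32 = -0.31555.
Option 2: r to a half first cousin = 0.0625.
Option 2: r to a grandoffspring = 0.25.
Option 2: Σ r·B − C = (4·0.0625·0.471 + 2·0.25·0.478) − 0.53 = -0.17325.
Option 2 has the higher net inclusive-fitness payoff.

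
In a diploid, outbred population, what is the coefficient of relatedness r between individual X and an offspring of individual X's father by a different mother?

0.25

Each parent–offspring link contributes a factor of 1/2, and independent paths through distinct common ancestors add.
Half-sibs share one parent — one path of length 2: r = (1/2)^2 = 1/4.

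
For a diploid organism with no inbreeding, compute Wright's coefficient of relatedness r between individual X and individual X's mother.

Each parent–offspring link contributes a factor of 1/2, and independent paths through distinct common ancestors add.
One parent–offspring link: r = (1/2)^1 = 1/2.

0.5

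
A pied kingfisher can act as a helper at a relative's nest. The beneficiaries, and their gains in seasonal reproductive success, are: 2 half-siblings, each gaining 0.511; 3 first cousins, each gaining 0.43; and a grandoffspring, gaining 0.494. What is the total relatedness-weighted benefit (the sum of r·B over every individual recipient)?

r to a half-sibling = 0.25 (half-sibs share one parent — one path of length 2: r = (1/2)^2 = 1/4).
r to a first cousin = 0.125 (first cousins share one grandparent pair — two paths of length 4: r = 2·(1/2)^4 = 1/8).
r to a grandoffspring = 0.25 (two parent–offspring links: r = (1/2)^2 = 1/4).
Summing one r·B term per recipient: 2·0.25·0.511 + 3·0.125·0.43 + 1·0.25·0.494 = 0.54025.

0.54025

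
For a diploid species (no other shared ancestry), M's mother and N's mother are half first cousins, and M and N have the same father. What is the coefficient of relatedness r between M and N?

0.265625

Wright's path rule: contributions from independent ancestry routes add.
M and N are related in two ways: half second cousins through their mothers (r = 1/64) and half-sibs through their shared father (r = 1/4).
r = 1/64 + 1/4 = 0.265625.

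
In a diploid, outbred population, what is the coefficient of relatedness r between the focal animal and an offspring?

One parent–offspring link: r = (1/2)^1 = 1/2.

0.5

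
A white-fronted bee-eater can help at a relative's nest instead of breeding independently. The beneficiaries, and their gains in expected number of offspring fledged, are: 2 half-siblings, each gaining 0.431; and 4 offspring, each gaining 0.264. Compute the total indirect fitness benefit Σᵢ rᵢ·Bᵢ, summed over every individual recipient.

0.7435

r to a half-sibling = 0.25 (half-sibs share one parent — one path of length 2: r = (1/2)^2 = 1/4).
r to an offspring = 1/2 (one parent–offspring link: r = (1/2)^1 = 1/2).
Summing one r·B term per recipient: 2·0.25·0.431 + 4·0.5·0.264 = 0.7435.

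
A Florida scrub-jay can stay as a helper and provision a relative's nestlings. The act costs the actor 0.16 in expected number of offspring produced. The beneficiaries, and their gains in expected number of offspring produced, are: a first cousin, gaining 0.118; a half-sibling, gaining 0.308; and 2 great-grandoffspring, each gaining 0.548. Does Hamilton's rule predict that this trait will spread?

Hamilton's rule: the trait is favored when the sum of r·B over every recipient exceeds the actor's cost C.
r to a first cousin = 0.125 (first cousins share one grandparent pair — two paths of length 4: r = 2·(1/2)^4 = 1/8).
r to a half-sibling = 0.25 (half-sibs share one parent — one path of length 2: r = (1/2)^2 = 1/4).
r to a great-grandoffspring = 1/8 (three parent–offspring links: r = (1/2)^3 = 1/8).
Summing one r·B term per recipient: 1·0.125·0.118 + 1·0.25·0.308 + 2·0.125·0.548 = 0.22875.
0.22875 > 0.16: the indirect benefit exceeds the cost.

Yes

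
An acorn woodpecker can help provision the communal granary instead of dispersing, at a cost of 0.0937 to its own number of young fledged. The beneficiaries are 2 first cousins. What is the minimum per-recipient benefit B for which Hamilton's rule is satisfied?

r to a first cousin = 1/8 (first cousins share one grandparent pair — two paths of length 4: r = 2·(1/2)^4 = 1/8).
Hamilton's rule with n recipients of equal r: n·r·B > C, so B > C/(n·r) = 0.0937/(2·0.125) = 0.3748.

0.3748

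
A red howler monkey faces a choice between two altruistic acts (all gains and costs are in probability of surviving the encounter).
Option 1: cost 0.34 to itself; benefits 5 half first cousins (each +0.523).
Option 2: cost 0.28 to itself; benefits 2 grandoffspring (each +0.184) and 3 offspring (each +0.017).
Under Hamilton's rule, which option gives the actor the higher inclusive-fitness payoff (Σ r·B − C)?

Option 1: r to a half first cousin = 0.0625.
Option 1: Σ r·B − C = (5·0.0625·0.523) − 0.34 = -0.1765625.
Option 2: r to a grandoffspring = 0.25.
Option 2: r to an offspring = 0.5.
Option 2: Σ r·B − C = (2·0.25·0.184 + 3·0.5·0.017) − 0.28 = -0.1625.
Option 2 has the higher net inclusive-fitness payoff.

Option 2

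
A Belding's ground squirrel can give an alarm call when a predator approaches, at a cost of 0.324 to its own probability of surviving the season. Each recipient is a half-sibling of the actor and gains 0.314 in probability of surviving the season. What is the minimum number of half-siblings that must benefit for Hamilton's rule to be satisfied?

r to a half-sibling = 1/4 (half-sibs share one parent — one path of length 2: r = (1/2)^2 = 1/4).
Hamilton's rule: n·r·B > C  ⇒  n > C/(r·B) = 0.324/(0.25·0.314) = 4.127.
The smallest integer exceeding 4.127 is 5.

5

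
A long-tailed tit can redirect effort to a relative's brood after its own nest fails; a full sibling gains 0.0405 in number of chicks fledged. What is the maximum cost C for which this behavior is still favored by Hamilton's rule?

r to a full sibling = 0.5 (full sibs share both parents — two paths of length 2: r = 2·(1/2)^2 = 1/2).
Hamilton's rule: n·r·B > C, so the trait is favored while C < n·r·B = 1·0.5·0.0405 = 0.02025.

0.02025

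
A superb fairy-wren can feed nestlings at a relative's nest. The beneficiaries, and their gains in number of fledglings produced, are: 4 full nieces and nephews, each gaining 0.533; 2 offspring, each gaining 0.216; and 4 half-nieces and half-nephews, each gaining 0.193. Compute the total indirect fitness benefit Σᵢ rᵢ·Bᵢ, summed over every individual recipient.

0.8455

r to a full niece or nephew = 1/4 (full aunt/uncle↔niece/nephew: two paths of length 3 through the shared grandparent pair: r = 2·(1/2)^3 = 1/4).
r to an offspring = 0.5 (one parent–offspring link: r = (1/2)^1 = 1/2).
r to a half-niece or half-nephew = 1/8 (half-aunt/uncle↔niece/nephew: one path of length 3: r = (1/2)^3 = 1/8).
Summing one r·B term per recipient: 4·0.25·0.533 + 2·0.5·0.216 + 4·0.125·0.193 = 0.8455.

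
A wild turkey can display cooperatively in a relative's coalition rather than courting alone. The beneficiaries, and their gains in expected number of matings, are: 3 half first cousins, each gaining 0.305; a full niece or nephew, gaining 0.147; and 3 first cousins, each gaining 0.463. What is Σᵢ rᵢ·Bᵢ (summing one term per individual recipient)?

0.2675625

r to a half first cousin = 0.0625 (half first cousins share one grandparent — one path of length 4: r = (1/2)^4 = 1/16).
r to a full niece or nephew = 1/4 (full aunt/uncle↔niece/nephew: two paths of length 3 through the shared grandparent pair: r = 2·(1/2)^3 = 1/4).
r to a first cousin = 0.125 (first cousins share one grandparent pair — two paths of length 4: r = 2·(1/2)^4 = 1/8).
Summing one r·B term per recipient: 3·0.0625·0.305 + 1·0.25·0.147 + 3·0.125·0.463 = 0.2675625.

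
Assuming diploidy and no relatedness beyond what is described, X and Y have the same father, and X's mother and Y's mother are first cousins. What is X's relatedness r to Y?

Relatedness sums over independent paths through distinct common ancestors.
X and Y are related in two ways: half-sibs through their shared father (r = 1/4) and second cousins through their mothers (r = 1/32).
r = 1/4 + 1/32 = 9/32 = 0.28125.

0.28125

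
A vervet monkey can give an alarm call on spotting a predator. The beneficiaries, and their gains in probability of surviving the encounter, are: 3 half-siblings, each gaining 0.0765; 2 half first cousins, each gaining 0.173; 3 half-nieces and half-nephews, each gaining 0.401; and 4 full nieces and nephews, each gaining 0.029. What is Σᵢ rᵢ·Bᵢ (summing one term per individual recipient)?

r to a half-sibling = 0.25 (half-sibs share one parent — one path of length 2: r = (1/2)^2 = 1/4).
r to a half first cousin = 0.0625 (half first cousins share one grandparent — one path of length 4: r = (1/2)^4 = 1/16).
r to a half-niece or half-nephew = 0.125 (half-aunt/uncle↔niece/nephew: one path of length 3: r = (1/2)^3 = 1/8).
r to a full niece or nephew = 0.25 (full aunt/uncle↔niece/nephew: two paths of length 3 through the shared grandparent pair: r = 2·(1/2)^3 = 1/4).
Summing one r·B term per recipient: 3·0.25·0.0765 + 2·0.0625·0.173 + 3·0.125·0.401 + 4·0.25·0.029 = 0.258375.

0.258375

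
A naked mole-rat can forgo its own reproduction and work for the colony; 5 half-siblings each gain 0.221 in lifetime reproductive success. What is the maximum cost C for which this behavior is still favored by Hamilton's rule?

r to a half-sibling = 1/4 (half-sibs share one parent — one path of length 2: r = (1/2)^2 = 1/4).
Hamilton's rule: n·r·B > C, so the trait is favored while C < n·r·B = 5·0.25·0.221 = 0.27625.

0.27625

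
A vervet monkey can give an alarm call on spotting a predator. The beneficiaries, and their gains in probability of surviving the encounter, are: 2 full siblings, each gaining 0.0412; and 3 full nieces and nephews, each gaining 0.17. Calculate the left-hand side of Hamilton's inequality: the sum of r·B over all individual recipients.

r to a full sibling = 0.5 (full sibs share both parents — two paths of length 2: r = 2·(1/2)^2 = 1/2).
r to a full niece or nephew = 0.25 (full aunt/uncle↔niece/nephew: two paths of length 3 through the shared grandparent pair: r = 2·(1/2)^3 = 1/4).
Summing one r·B term per recipient: 2·0.5·0.0412 + 3·0.25·0.17 = 0.1687.

0.1687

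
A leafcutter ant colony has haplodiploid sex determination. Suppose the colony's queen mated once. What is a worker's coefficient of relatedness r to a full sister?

0.75

Haplodiploid full sisters inherit their father's entire haploid genome identically (contributing 1/2) and on average half of their mother's contribution (1/2 · 1/2 = 1/4); r = 1/2 + 1/4 = 3/4.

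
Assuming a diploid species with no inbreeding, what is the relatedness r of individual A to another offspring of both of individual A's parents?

Each parent–offspring link contributes a factor of 1/2, and independent paths through distinct common ancestors add.
Full sibs share both parents — two paths of length 2: r = 2·(1/2)^2 = 1/2.

0.5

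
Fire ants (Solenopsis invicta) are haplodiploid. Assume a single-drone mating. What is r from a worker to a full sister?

Haplodiploid full sisters inherit their father's entire haploid genome identically (contributing 1/2) and on average half of their mother's contribution (1/2 · 1/2 = 1/4); r = 1/2 + 1/4 = 3/4.

0.75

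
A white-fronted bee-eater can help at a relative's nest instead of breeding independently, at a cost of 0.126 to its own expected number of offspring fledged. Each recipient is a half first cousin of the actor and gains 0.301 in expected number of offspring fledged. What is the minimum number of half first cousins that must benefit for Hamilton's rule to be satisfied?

7

r to a half first cousin = 0.0625 (half first cousins share one grandparent — one path of length 4: r = (1/2)^4 = 1/16).
Hamilton's rule: n·r·B > C  ⇒  n > C/(r·B) = 0.126/(0.0625·0.301) = 6.698.
The smallest integer exceeding 6.698 is 7.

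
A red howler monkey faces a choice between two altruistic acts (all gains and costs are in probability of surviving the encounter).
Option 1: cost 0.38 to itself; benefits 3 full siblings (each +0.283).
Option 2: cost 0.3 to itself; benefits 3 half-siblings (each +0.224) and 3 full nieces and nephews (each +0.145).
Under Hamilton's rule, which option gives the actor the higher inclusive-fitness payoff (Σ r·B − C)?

Option 1

Option 1: r to a full sibling = 0.5.
Option 1: Σ r·B − C = (3·0.5·0.283) − 0.38 = 0.0445.
Option 2: r to a half-sibling = 0.25.
Option 2: r to a full niece or nephew = 0.25.
Option 2: Σ r·B − C = (3·0.25·0.224 + 3·0.25·0.145) − 0.3 = -0.02325.
Option 1 has the higher net inclusive-fitness payoff.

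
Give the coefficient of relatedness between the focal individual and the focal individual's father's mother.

0.25

Each parent–offspring link contributes a factor of 1/2, and independent paths through distinct common ancestors add.
Two parent–offspring links: r = (1/2)^2 = 1/4.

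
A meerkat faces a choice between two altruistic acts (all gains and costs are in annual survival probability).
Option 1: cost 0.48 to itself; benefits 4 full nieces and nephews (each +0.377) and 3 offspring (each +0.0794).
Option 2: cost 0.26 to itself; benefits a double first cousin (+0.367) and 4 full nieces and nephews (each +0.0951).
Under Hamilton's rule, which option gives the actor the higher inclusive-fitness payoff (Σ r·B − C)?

Option 1

Option 1: r to a full niece or nephew = 0.25.
Option 1: r to an offspring = 0.5.
Option 1: Σ r·B − C = (4·0.25·0.377 + 3·0.5·0.0794) − 0.48 = 0.0161.
Option 2: r to a double first cousin = 0.25.
Option 2: r to a full niece or nephew = 0.25.
Option 2: Σ r·B − C = (1·0.25·0.367 + 4·0.25·0.0951) − 0.26 = -0.07315.
Option 1 has the higher net inclusive-fitness payoff.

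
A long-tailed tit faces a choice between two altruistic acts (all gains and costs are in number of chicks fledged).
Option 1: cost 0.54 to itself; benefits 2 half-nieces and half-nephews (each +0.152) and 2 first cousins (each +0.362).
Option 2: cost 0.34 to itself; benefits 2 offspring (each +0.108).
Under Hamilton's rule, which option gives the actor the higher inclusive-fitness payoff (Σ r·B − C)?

Option 2

Option 1: r to a half-niece or half-nephew = 0.125.
Option 1: r to a first cousin = 0.125.
Option 1: Σ r·B − C = (2·0.125·0.152 + 2·0.125·0.362) − 0.54 = -0.4115.
Option 2: r to an offspring = 0.5.
Option 2: Σ r·B − C = (2·0.5·0.108) − 0.34 = -0.232.
Option 2 has the higher net inclusive-fitness payoff.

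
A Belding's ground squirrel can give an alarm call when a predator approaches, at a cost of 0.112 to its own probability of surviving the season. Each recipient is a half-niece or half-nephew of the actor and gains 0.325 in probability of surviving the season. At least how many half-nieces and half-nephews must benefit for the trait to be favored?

3

r to a half-niece or half-nephew = 1/8 (half-aunt/uncle↔niece/nephew: one path of length 3: r = (1/2)^3 = 1/8).
Hamilton's rule: n·r·B > C  ⇒  n > C/(r·B) = 0.112/(0.125·0.325) = 2.757.
The smallest integer exceeding 2.757 is 3.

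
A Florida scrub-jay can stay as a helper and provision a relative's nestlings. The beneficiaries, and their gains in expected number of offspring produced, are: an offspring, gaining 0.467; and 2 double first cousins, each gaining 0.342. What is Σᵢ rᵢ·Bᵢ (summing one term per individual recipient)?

r to an offspring = 1/2 (one parent–offspring link: r = (1/2)^1 = 1/2).
r to a double first cousin = 1/4 (double first cousins share both grandparent pairs — four paths of length 4: r = 4·(1/2)^4 = 1/4).
Summing one r·B term per recipient: 1·0.5·0.467 + 2·0.25·0.342 = 0.4045.

0.4045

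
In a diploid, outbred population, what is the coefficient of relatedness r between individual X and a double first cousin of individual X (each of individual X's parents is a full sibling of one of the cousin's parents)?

0.25

Each parent–offspring link contributes a factor of 1/2, and independent paths through distinct common ancestors add.
Double first cousins share both grandparent pairs — four paths of length 4: r = 4·(1/2)^4 = 1/4.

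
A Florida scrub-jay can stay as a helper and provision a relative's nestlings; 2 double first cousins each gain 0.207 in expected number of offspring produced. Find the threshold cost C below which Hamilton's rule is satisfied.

0.1035

r to a double first cousin = 1/4 (double first cousins share both grandparent pairs — four paths of length 4: r = 4·(1/2)^4 = 1/4).
Hamilton's rule: n·r·B > C, so the trait is favored while C < n·r·B = 2·0.25·0.207 = 0.1035.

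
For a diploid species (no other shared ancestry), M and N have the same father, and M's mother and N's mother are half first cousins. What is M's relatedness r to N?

Relatedness sums over independent paths through distinct common ancestors.
M and N are related in two ways: half-sibs through their shared father (r = 1/4) and half second cousins through their mothers (r = 1/64).
r = 1/4 + 1/64 = 0.265625.

0.265625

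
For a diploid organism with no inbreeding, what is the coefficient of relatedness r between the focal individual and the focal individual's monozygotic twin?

1

Each parent–offspring link contributes a factor of 1/2, and independent paths through distinct common ancestors add.
Monozygotic twins share every allele identical by descent: r = 1.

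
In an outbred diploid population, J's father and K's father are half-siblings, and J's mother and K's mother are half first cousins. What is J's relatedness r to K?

0.078125

Relatedness sums over independent paths through distinct common ancestors.
J and K are related in two ways: half first cousins through their fathers (r = 1/16) and half second cousins through their mothers (r = 1/64).
r = 1/16 + 1/64 = 5/64 = 0.078125.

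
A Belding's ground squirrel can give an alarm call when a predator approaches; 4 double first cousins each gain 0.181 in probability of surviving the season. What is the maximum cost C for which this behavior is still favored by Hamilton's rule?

r to a double first cousin = 1/4 (double first cousins share both grandparent pairs — four paths of length 4: r = 4·(1/2)^4 = 1/4).
Hamilton's rule: n·r·B > C, so the trait is favored while C < n·r·B = 4·0.25·0.181 = 0.181.

0.181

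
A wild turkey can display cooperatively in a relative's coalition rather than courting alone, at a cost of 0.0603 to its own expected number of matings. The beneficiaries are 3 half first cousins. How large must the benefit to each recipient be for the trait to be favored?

r to a half first cousin = 0.0625 (half first cousins share one grandparent — one path of length 4: r = (1/2)^4 = 1/16).
Hamilton's rule with n recipients of equal r: n·r·B > C, so B > C/(n·r) = 0.0603/(3·0.0625) = 0.3216.

0.3216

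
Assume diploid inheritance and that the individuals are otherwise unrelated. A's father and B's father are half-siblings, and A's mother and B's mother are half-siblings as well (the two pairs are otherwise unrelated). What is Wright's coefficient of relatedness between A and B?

Relatedness sums over independent paths through distinct common ancestors.
A and B are related in two ways: half first cousins through their fathers (r = 1/16) and half first cousins through their mothers (r = 1/16).
r = 1/16 + 1/16 = 1/8 = 0.125.

0.125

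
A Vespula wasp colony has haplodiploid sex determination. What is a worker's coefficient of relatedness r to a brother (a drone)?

0.25

Her haploid brother carries none of their father's genes and a random half of their mother's genome; that half matches the maternal half of her own genome with probability 1/2: r = 1/2 · 1/2 = 1/4.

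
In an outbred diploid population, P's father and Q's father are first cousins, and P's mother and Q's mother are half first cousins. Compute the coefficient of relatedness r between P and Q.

0.046875

Independent pedigree routes through distinct common ancestors add.
P and Q are related in two ways: second cousins through their fathers (r = 1/32) and half second cousins through their mothers (r = 1/64).
r = 1/32 + 1/64 = 3/64 = 0.046875.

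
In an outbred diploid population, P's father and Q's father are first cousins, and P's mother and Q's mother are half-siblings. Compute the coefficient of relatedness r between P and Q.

0.09375

Relatedness sums over independent paths through distinct common ancestors.
P and Q are related in two ways: second cousins through their fathers (r = 1/32) and half first cousins through their mothers (r = 1/16).
r = 1/32 + 1/16 = 0.09375.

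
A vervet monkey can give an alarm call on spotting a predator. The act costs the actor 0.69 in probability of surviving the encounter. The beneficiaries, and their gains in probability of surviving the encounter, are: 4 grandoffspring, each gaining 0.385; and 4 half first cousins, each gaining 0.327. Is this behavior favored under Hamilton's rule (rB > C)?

No

Hamilton's rule: the trait is favored when the sum of r·B over every recipient exceeds the actor's cost C.
r to a grandoffspring = 1/4 (two parent–offspring links: r = (1/2)^2 = 1/4).
r to a half first cousin = 1/16 (half first cousins share one grandparent — one path of length 4: r = (1/2)^4 = 1/16).
Summing one r·B term per recipient: 4·0.25·0.385 + 4·0.0625·0.327 = 0.46675.
0.46675 < 0.69: the indirect benefit is less than the cost.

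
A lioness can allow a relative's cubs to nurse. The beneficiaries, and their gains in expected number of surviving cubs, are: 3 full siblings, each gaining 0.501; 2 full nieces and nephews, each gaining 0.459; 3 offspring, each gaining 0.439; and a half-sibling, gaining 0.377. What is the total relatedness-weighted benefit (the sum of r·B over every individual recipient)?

1.73375

r to a full sibling = 1/2 (full sibs share both parents — two paths of length 2: r = 2·(1/2)^2 = 1/2).
r to a full niece or nephew = 0.25 (full aunt/uncle↔niece/nephew: two paths of length 3 through the shared grandparent pair: r = 2·(1/2)^3 = 1/4).
r to an offspring = 0.5 (one parent–offspring link: r = (1/2)^1 = 1/2).
r to a half-sibling = 0.25 (half-sibs share one parent — one path of length 2: r = (1/2)^2 = 1/4).
Summing one r·B term per recipient: 3·0.5·0.501 + 2·0.25·0.459 + 3·0.5·0.439 + 1·0.25·0.377 = 1.73375.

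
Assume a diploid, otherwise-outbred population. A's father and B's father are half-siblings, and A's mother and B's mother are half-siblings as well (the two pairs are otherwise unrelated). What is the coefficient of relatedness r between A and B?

0.125

Independent pedigree routes through distinct common ancestors add.
A and B are related in two ways: half first cousins through their fathers (r = 1/16) and half first cousins through their mothers (r = 1/16).
r = 1/16 + 1/16 = 1/8 = 0.125.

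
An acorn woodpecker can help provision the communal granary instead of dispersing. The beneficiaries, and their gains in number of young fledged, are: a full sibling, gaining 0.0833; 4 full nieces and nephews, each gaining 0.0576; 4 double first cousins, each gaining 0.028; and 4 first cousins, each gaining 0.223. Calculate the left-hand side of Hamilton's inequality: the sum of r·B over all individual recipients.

0.23875

r to a full sibling = 0.5 (full sibs share both parents — two paths of length 2: r = 2·(1/2)^2 = 1/2).
r to a full niece or nephew = 1/4 (full aunt/uncle↔niece/nephew: two paths of length 3 through the shared grandparent pair: r = 2·(1/2)^3 = 1/4).
r to a double first cousin = 1/4 (double first cousins share both grandparent pairs — four paths of length 4: r = 4·(1/2)^4 = 1/4).
r to a first cousin = 1/8 (first cousins share one grandparent pair — two paths of length 4: r = 2·(1/2)^4 = 1/8).
Summing one r·B term per recipient: 1·0.5·0.0833 + 4·0.25·0.0576 + 4·0.25·0.028 + 4·0.125·0.223 = 0.23875.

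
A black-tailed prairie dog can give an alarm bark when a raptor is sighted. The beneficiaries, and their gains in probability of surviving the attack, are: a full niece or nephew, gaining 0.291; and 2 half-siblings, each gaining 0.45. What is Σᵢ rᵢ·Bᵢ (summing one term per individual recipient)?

r to a full niece or nephew = 1/4 (full aunt/uncle↔niece/nephew: two paths of length 3 through the shared grandparent pair: r = 2·(1/2)^3 = 1/4).
r to a half-sibling = 1/4 (half-sibs share one parent — one path of length 2: r = (1/2)^2 = 1/4).
Summing one r·B term per recipient: 1·0.25·0.291 + 2·0.25·0.45 = 0.29775.

0.29775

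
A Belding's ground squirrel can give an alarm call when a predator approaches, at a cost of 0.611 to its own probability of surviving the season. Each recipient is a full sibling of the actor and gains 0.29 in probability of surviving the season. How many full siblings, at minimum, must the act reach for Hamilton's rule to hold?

5

r to a full sibling = 1/2 (full sibs share both parents — two paths of length 2: r = 2·(1/2)^2 = 1/2).
Hamilton's rule: n·r·B > C  ⇒  n > C/(r·B) = 0.611/(0.5·0.29) = 4.214.
The smallest integer exceeding 4.214 is 5.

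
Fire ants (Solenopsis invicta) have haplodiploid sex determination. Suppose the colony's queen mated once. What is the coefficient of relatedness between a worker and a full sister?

Haplodiploid full sisters inherit their father's entire haploid genome identically (contributing 1/2) and on average half of their mother's contribution (1/2 · 1/2 = 1/4); r = 1/2 + 1/4 = 3/4.

0.75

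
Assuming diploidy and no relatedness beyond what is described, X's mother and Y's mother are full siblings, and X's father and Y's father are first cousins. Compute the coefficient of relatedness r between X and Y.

Independent pedigree routes through distinct common ancestors add.
X and Y are related in two ways: first cousins through their mothers (r = 1/8) and second cousins through their fathers (r = 1/32).
r = 1/8 + 1/32 = 0.15625.

0.15625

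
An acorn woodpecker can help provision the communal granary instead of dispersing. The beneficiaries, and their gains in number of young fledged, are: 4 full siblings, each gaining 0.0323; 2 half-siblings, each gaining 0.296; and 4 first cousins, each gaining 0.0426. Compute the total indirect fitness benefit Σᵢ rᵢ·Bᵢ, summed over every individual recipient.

0.2339

r to a full sibling = 1/2 (full sibs share both parents — two paths of length 2: r = 2·(1/2)^2 = 1/2).
r to a half-sibling = 1/4 (half-sibs share one parent — one path of length 2: r = (1/2)^2 = 1/4).
r to a first cousin = 1/8 (first cousins share one grandparent pair — two paths of length 4: r = 2·(1/2)^4 = 1/8).
Summing one r·B term per recipient: 4·0.5·0.0323 + 2·0.25·0.296 + 4·0.125·0.0426 = 0.2339.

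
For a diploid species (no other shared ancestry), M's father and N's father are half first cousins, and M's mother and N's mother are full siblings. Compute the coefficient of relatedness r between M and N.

With two independent routes of shared ancestry, r is the sum of the two contributions.
M and N are related in two ways: half second cousins through their fathers (r = 1/64) and first cousins through their mothers (r = 1/8).
r = 1/64 + 1/8 = 0.140625.

0.140625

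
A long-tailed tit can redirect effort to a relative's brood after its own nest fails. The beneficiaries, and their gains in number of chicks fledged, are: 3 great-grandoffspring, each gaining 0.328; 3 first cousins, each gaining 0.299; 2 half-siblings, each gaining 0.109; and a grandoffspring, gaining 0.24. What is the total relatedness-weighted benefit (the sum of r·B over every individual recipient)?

0.349625

r to a great-grandoffspring = 0.125 (three parent–offspring links: r = (1/2)^3 = 1/8).
r to a first cousin = 0.125 (first cousins share one grandparent pair — two paths of length 4: r = 2·(1/2)^4 = 1/8).
r to a half-sibling = 1/4 (half-sibs share one parent — one path of length 2: r = (1/2)^2 = 1/4).
r to a grandoffspring = 1/4 (two parent–offspring links: r = (1/2)^2 = 1/4).
Summing one r·B term per recipient: 3·0.125·0.328 + 3·0.125·0.299 + 2·0.25·0.109 + 1·0.25·0.24 = 0.349625.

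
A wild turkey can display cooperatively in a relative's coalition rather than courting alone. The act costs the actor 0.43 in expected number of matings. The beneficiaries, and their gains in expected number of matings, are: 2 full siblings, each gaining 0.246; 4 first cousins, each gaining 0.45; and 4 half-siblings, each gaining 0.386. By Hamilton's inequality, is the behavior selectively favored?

Yes

Hamilton's rule: the trait is favored when the sum of r·B over every recipient exceeds the actor's cost C.
r to a full sibling = 0.5 (full sibs share both parents — two paths of length 2: r = 2·(1/2)^2 = 1/2).
r to a first cousin = 1/8 (first cousins share one grandparent pair — two paths of length 4: r = 2·(1/2)^4 = 1/8).
r to a half-sibling = 1/4 (half-sibs share one parent — one path of length 2: r = (1/2)^2 = 1/4).
Summing one r·B term per recipient: 2·0.5·0.246 + 4·0.125·0.45 + 4·0.25·0.386 = 0.857.
0.857 > 0.43: the indirect benefit exceeds the cost.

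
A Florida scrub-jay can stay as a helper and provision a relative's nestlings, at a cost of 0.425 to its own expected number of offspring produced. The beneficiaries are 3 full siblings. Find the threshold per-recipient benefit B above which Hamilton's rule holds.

0.2833

r to a full sibling = 1/2 (full sibs share both parents — two paths of length 2: r = 2·(1/2)^2 = 1/2).
Hamilton's rule with n recipients of equal r: n·r·B > C, so B > C/(n·r) = 0.425/(3·0.5) = 0.2833.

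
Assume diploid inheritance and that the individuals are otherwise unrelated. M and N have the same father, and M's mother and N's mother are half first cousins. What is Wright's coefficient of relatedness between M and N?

0.265625

Independent pedigree routes through distinct common ancestors add.
M and N are related in two ways: half-sibs through their shared father (r = 1/4) and half second cousins through their mothers (r = 1/64).
r = 1/4 + 1/64 = 17/64 = 0.265625.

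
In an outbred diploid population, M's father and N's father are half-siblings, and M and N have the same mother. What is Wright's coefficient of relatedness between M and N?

With two independent routes of shared ancestry, r is the sum of the two contributions.
M and N are related in two ways: half first cousins through their fathers (r = 1/16) and half-sibs through their shared mother (r = 1/4).
r = 1/16 + 1/4 = 5/16 = 0.3125.

0.3125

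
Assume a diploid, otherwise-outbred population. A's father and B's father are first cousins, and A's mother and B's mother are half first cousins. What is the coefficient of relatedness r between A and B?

0.046875

With two independent routes of shared ancestry, r is the sum of the two contributions.
A and B are related in two ways: second cousins through their fathers (r = 1/32) and half second cousins through their mothers (r = 1/64).
r = 1/32 + 1/64 = 3/64 = 0.046875.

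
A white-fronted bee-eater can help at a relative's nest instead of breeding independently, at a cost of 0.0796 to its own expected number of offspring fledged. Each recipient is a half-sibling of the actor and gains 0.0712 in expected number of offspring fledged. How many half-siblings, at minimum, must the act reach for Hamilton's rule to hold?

5

r to a half-sibling = 1/4 (half-sibs share one parent — one path of length 2: r = (1/2)^2 = 1/4).
Hamilton's rule: n·r·B > C  ⇒  n > C/(r·B) = 0.0796/(0.25·0.0712) = 4.472.
The smallest integer exceeding 4.472 is 5.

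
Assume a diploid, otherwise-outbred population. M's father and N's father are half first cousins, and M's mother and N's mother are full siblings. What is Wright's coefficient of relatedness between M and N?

Relatedness sums over independent paths through distinct common ancestors.
M and N are related in two ways: half second cousins through their fathers (r = 1/64) and first cousins through their mothers (r = 1/8).
r = 1/64 + 1/8 = 0.140625.

0.140625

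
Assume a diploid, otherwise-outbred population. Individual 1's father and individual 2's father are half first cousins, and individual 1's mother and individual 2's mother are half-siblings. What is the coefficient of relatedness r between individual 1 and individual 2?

0.078125

Relatedness sums over independent paths through distinct common ancestors.
Individual 1 and individual 2 are related in two ways: half second cousins through their fathers (r = 1/64) and half first cousins through their mothers (r = 1/16).
r = 1/64 + 1/16 = 5/64 = 0.078125.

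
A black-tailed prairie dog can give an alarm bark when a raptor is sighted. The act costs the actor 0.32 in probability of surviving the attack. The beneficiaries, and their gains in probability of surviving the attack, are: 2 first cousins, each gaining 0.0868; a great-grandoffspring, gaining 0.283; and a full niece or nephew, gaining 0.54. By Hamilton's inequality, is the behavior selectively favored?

Hamilton's rule: the trait is favored when the sum of r·B over every recipient exceeds the actor's cost C.
r to a first cousin = 1/8 (first cousins share one grandparent pair — two paths of length 4: r = 2·(1/2)^4 = 1/8).
r to a great-grandoffspring = 0.125 (three parent–offspring links: r = (1/2)^3 = 1/8).
r to a full niece or nephew = 0.25 (full aunt/uncle↔niece/nephew: two paths of length 3 through the shared grandparent pair: r = 2·(1/2)^3 = 1/4).
Summing one r·B term per recipient: 2·0.125·0.0868 + 1·0.125·0.283 + 1·0.25·0.54 = 0.192075.
0.192075 < 0.32: the indirect benefit is less than the cost.

No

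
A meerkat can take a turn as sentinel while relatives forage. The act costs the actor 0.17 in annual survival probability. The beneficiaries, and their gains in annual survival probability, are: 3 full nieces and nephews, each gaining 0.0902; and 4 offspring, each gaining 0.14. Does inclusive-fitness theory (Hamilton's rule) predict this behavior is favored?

Yes

Hamilton's rule: the trait is favored when the sum of r·B over every recipient exceeds the actor's cost C.
r to a full niece or nephew = 0.25 (full aunt/uncle↔niece/nephew: two paths of length 3 through the shared grandparent pair: r = 2·(1/2)^3 = 1/4).
r to an offspring = 0.5 (one parent–offspring link: r = (1/2)^1 = 1/2).
Summing one r·B term per recipient: 3·0.25·0.0902 + 4·0.5·0.14 = 0.34765.
0.34765 > 0.17: the indirect benefit exceeds the cost.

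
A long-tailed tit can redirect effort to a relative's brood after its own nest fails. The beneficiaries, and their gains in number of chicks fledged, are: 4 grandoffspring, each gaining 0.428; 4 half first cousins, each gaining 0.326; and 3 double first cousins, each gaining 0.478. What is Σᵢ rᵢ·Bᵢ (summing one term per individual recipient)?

0.868

r to a grandoffspring = 1/4 (two parent–offspring links: r = (1/2)^2 = 1/4).
r to a half first cousin = 0.0625 (half first cousins share one grandparent — one path of length 4: r = (1/2)^4 = 1/16).
r to a double first cousin = 1/4 (double first cousins share both grandparent pairs — four paths of length 4: r = 4·(1/2)^4 = 1/4).
Summing one r·B term per recipient: 4·0.25·0.428 + 4·0.0625·0.326 + 3·0.25·0.478 = 0.868.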